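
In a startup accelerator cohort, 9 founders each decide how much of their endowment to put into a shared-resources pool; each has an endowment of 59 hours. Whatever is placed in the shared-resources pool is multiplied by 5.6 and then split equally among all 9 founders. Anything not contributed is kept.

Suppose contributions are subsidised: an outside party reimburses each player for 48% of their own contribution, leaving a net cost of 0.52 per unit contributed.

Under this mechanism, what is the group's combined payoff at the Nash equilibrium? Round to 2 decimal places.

3228.48 hours

Under the mechanism each unit contributed yields (5.6/9) / 0.52 = 1.1966 back to its contributor per unit of net cost, which exceeds 1, making full contribution the dominant choice for everyone.
So the Nash equilibrium is full contribution by all 9; the group earns 9 × (59 × 0.48 + 5.6 × 59) = 3228.48.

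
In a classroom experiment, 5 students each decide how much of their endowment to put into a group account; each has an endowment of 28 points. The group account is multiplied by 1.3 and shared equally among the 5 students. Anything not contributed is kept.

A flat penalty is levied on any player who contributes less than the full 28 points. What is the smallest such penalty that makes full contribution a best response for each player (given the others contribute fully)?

20.72 points

Given the others contribute fully, the best deviation is to contribute 0 (any partial contribution still incurs the fine and gives up units whose private return 0.2600 is below 1).
Deviating from 28 to 0 saves 28 points but forfeits the deviator's share of the drop in the group account: 1.3/5 × 28 = 7.28.
So the deviation gain is 28 − 7.28 = 20.72, and the fine must be at least 20.72 points to wipe it out.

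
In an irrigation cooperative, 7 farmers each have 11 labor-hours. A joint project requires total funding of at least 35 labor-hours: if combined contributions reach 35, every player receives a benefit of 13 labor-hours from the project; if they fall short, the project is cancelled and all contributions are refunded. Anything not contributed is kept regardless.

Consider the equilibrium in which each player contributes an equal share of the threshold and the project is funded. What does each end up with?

19 labor-hours

Equal share of the threshold: 35/7 = 5.
At this profile no one gains by cutting their contribution: any cut drops the total below 35, the project is cancelled, contributions are refunded, and the deviator ends with 11, which is less than 11 − 5 + 13 = 19. Contributing more than 5 just wastes the excess. So contributing exactly 5 is a best response.
Each player's payoff: 11 − 5 + 13 = 19.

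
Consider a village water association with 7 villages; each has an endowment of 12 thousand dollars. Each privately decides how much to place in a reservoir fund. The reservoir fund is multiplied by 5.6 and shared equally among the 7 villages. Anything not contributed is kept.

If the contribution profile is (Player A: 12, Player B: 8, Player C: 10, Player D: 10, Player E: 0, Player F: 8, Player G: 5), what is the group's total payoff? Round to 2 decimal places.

327.80 thousand dollars

Total contributed: 12 + 8 + 10 + 10 + 0 + 8 + 5 = 53; total kept: 7 × 12 − 53 = 31.
The reservoir fund pays out 5.6 × 53 = 296.80 in aggregate.
Group total = 31 + 296.80 = 327.80.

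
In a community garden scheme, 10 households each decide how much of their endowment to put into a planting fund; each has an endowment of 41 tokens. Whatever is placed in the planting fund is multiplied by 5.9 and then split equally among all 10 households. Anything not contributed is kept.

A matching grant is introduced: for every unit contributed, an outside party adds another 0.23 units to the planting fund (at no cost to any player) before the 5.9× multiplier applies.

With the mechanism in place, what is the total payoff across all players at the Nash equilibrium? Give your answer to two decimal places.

410.00 tokens

Even with the mechanism, each unit contributed returns only 5.9 × 1.23 / 10 = 0.7257 per unit of net cost, so contributing nothing is still dominant.
Everyone keeps their endowment and the group total is 10 × 41 = 410.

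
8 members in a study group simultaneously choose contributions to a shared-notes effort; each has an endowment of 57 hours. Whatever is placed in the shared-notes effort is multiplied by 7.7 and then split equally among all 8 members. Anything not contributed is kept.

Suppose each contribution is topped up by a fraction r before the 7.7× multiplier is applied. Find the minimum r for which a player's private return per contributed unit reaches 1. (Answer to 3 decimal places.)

0.039

With matching at rate r, one contributed unit becomes (1 + r) in the shared-notes effort and returns 7.7 × (1 + r) / 8 to the contributor.
Setting this equal to 1: 1 + r = 8/7.7 = 1.0390.
So the minimum matching rate is r = 1.0390 − 1 = 0.039.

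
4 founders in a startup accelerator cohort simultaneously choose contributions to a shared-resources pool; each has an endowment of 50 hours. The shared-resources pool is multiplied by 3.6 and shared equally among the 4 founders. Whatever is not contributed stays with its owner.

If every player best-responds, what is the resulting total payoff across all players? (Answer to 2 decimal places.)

Each contributed unit returns 3.6/4 = 0.9000 to its contributor — below 1 — so contributing 0 is dominant for every player. At the Nash equilibrium everyone keeps their 50, and the group total is 4 × 50 = 200.

200.00 hours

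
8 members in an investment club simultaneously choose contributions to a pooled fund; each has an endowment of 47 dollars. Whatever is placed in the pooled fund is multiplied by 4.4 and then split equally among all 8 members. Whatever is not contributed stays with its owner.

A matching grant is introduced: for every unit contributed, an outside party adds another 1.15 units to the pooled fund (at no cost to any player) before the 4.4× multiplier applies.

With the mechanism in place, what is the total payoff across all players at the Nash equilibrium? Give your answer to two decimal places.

Under the mechanism each unit contributed yields 4.4 × 2.15 / 8 = 1.1825 back to its contributor per unit of net cost, which exceeds 1, making full contribution the dominant choice for everyone.
At the Nash equilibrium everyone contributes 47. Group total payoff = 4.4 × 2.15 × 376 = 3556.96.

3556.96 dollars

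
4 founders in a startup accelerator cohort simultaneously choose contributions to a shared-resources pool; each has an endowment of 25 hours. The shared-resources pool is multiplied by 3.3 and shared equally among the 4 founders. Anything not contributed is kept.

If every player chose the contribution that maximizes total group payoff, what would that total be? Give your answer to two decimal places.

Each contributed unit returns 3.300 to the group as a whole (0.8250 to each of 4 players), which exceeds 1, so the social optimum is full contribution: group total = 3.300 × 100 = 330.00.

330.00 hours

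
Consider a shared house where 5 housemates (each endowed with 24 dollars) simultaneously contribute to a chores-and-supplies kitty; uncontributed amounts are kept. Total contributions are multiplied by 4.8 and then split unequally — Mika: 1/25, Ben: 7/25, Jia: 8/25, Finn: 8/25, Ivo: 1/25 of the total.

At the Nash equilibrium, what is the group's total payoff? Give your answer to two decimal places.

393.60 dollars

A player with share s gets back 4.8·s per unit contributed, so full contribution is dominant for anyone with s > 1/4.8 = 0.2083 and zero contribution is dominant for anyone below.
Ben, Jia and Finn are above the threshold, contributing 24 each; the remaining 2 contribute 0. Total contributed: 72.
The chores-and-supplies kitty pays out 4.8 × 72 = 345.60 in total (split across the unequal shares, but the aggregate is all that matters for the group sum).
The 2 free-riders keep 24 each, adding 48. Group total = 48 + 345.60 = 393.60.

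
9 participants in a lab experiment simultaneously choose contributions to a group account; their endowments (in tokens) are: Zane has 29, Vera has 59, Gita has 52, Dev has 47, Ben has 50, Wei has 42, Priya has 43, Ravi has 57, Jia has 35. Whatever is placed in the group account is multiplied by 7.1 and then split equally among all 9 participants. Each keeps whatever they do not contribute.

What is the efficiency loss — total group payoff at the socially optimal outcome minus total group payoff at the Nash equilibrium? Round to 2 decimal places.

The private return per contributed unit is 7.1/9 = 0.7889 < 1 for every player regardless of endowment, so the Nash equilibrium is zero contribution and the group total is Σ E_j = 29 + 59 + 52 + 47 + 50 + 42 + 43 + 57 + 35 = 414.
Each contributed unit returns 7.100 to the group, so the social optimum is full contribution by everyone: group total = 7.100 × 414 = 2939.40.
Efficiency loss = (7.100 − 1) × 414 = 2525.40.

2525.40 tokens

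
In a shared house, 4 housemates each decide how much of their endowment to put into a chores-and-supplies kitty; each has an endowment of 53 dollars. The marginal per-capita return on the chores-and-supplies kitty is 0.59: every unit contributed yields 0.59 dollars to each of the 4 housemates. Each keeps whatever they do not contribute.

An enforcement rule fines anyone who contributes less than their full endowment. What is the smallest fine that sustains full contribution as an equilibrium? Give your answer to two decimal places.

21.73 dollars

Given the others contribute fully, the best deviation is to contribute 0 (any partial contribution still incurs the fine and gives up units whose private return 0.59 is below 1).
Deviating from 53 to 0 saves 53 dollars but forfeits the deviator's share of the drop in the chores-and-supplies kitty: 0.59 × 53 = 31.27.
So the deviation gain is 53 − 31.27 = 21.73, and the fine must be at least 21.73 dollars to wipe it out.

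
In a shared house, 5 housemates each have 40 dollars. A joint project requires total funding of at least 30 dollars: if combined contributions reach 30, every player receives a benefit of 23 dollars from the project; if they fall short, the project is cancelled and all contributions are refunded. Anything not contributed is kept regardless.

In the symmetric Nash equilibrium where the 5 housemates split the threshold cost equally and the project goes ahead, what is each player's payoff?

Equal share of the threshold: 30/5 = 6.
At this profile no one gains by cutting their contribution: any cut drops the total below 30, the project is cancelled, contributions are refunded, and the deviator ends with 40, which is less than 40 − 6 + 23 = 57. Contributing more than 6 just wastes the excess. So contributing exactly 6 is a best response.
Each player's payoff: 40 − 6 + 23 = 57.

57 dollars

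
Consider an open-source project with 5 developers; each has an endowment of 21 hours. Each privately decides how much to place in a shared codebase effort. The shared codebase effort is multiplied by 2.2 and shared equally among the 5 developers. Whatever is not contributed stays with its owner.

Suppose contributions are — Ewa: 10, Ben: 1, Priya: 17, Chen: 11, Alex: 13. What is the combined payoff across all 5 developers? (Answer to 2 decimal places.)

167.40 hours

Total contributed: 10 + 1 + 17 + 11 + 13 = 52; total kept: 5 × 21 − 52 = 53.
The shared codebase effort pays out 2.2 × 52 = 114.40 in aggregate.
Group total = 53 + 114.40 = 167.40.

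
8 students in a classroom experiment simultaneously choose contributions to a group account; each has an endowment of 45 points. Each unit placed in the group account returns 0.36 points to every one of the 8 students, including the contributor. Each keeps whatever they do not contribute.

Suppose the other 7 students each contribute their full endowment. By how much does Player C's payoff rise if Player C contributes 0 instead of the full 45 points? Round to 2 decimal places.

Switching from a contribution of 45 to 0 lets Player C keep an extra 45 points, but lowers the group account by 45, which costs Player C their own share of that drop: 0.36 × 45 = 16.20.
Net gain = 45 − 16.20 = 28.80. The private return per contributed unit (0.36) is below 1, so free-riding is indeed the best response regardless of what the others do.

28.80 points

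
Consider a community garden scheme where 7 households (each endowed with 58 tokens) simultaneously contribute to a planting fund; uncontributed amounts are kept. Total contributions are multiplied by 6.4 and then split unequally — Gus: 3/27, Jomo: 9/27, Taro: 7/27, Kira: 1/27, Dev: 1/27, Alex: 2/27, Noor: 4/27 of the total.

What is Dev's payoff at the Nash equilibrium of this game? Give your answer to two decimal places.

85.50 tokens

Player j's private return per contributed unit is 6.4 × (j's share). Contributing is weakly dominant for j when that share is at least 1/6.4 = 0.1563, and contributing 0 is dominant otherwise.
Jomo and Taro are above the threshold, contributing 58 each; the remaining 5 contribute 0. Total contributed: 116.
Dev keeps 58 and receives 6.4 × 116 × 1/27 = 27.50 from the planting fund, for a payoff of 85.50.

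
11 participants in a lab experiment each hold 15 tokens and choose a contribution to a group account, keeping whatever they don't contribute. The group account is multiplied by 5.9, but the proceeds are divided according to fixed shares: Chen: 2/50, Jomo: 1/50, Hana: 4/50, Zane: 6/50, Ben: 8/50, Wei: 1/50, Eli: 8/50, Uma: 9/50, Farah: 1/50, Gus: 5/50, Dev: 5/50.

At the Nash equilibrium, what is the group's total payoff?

For player j, contributing a unit is worthwhile iff 5.9 × (j's share) ≥ 1, i.e. iff j's share is at least 0.1695.
The only share above 0.1695 is Uma's 9/50, contributing 15; the remaining 10 contribute 0. Total contributed: 15.
The group account pays out 5.9 × 15 = 88.50 in total (split across the unequal shares, but the aggregate is all that matters for the group sum).
The 10 free-riders keep 15 each, adding 150. Group total = 150 + 88.50 = 238.50.

238.50 tokens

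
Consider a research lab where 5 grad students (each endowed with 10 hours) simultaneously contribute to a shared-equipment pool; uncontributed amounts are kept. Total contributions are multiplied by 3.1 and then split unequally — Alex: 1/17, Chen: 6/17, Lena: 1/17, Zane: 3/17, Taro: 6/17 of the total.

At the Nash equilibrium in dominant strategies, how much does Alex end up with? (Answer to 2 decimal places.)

For player j, contributing a unit is worthwhile iff 3.1 × (j's share) ≥ 1, i.e. iff j's share is at least 0.3226.
The shares above 0.3226 belong to Chen and Taro, contributing 10 each; the remaining 3 contribute 0. Total contributed: 20.
Alex keeps 10 and receives 3.1 × 20 × 1/17 = 3.65 from the shared-equipment pool, for a payoff of 13.65.

13.65 hours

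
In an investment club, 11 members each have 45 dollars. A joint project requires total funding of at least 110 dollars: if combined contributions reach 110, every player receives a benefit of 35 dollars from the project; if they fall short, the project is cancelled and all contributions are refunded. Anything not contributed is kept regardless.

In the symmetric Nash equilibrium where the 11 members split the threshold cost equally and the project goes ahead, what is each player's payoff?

70 dollars

Equal share of the threshold: 110/11 = 10.
At this profile no one gains by cutting their contribution: any cut drops the total below 110, the project is cancelled, contributions are refunded, and the deviator ends with 45, which is less than 45 − 10 + 35 = 70. Contributing more than 10 just wastes the excess. So contributing exactly 10 is a best response.
Each player's payoff: 45 − 10 + 35 = 70.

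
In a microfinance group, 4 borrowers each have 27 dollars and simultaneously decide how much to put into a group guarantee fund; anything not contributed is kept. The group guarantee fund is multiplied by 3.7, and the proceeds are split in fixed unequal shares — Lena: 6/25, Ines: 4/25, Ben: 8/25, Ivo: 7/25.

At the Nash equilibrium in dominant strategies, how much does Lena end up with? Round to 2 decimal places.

74.95 dollars

Player j's private return per contributed unit is 3.7 × (j's share). Contributing is weakly dominant for j when that share is at least 1/3.7 = 0.2703, and contributing 0 is dominant otherwise.
The shares above 0.2703 belong to Ben and Ivo, contributing 27 each; the remaining 2 contribute 0. Total contributed: 54.
Lena keeps 27 and receives 3.7 × 54 × 6/25 = 47.95 from the group guarantee fund, for a payoff of 74.95.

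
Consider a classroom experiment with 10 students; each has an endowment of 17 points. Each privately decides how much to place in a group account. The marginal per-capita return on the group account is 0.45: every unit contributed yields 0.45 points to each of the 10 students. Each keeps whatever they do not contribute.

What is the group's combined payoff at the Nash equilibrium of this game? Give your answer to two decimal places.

The private return per contributed unit is 0.45 < 1, so contributing 0 is dominant for every player. At the Nash equilibrium everyone keeps their 17, and the group total is 10 × 17 = 170.

170.00 points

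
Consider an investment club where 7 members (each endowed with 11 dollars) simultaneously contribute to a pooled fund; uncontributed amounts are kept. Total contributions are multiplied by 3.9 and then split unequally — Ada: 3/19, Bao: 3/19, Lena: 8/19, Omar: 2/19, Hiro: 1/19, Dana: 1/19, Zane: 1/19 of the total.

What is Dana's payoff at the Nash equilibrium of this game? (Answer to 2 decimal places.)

13.26 dollars

Each unit j contributes comes back to j as 3.9 × (j's share), so j prefers to contribute only if that share exceeds 1/3.9 = 0.2564; otherwise keeping the unit dominates.
Only Lena (8/19) clears that bar, contributing 11; the remaining 6 contribute 0. Total contributed: 11.
Dana keeps 11 and receives 3.9 × 11 × 1/19 = 2.26 from the pooled fund, for a payoff of 13.26.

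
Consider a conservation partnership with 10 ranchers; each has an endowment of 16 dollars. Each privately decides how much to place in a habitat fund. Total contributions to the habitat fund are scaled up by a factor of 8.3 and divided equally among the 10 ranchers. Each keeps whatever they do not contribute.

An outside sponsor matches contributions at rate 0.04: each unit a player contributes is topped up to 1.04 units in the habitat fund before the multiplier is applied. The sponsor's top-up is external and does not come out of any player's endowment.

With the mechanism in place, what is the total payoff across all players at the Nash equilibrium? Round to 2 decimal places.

Even with the mechanism, each unit contributed returns only 8.3 × 1.04 / 10 = 0.8632 per unit of net cost, so contributing nothing is still dominant.
Everyone keeps their endowment and the group total is 10 × 16 = 160.

160.00 dollars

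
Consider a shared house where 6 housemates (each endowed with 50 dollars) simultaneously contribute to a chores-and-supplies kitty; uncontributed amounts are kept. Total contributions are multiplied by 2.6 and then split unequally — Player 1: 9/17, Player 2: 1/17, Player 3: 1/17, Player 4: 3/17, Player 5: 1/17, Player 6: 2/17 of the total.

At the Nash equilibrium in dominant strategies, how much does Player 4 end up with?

72.94 dollars

For player j, contributing a unit is worthwhile iff 2.6 × (j's share) ≥ 1, i.e. iff j's share is at least 0.3846.
Only Player 1 (9/17) clears that bar, contributing 50; the remaining 5 contribute 0. Total contributed: 50.
Player 4 keeps 50 and receives 2.6 × 50 × 3/17 = 22.94 from the chores-and-supplies kitty, for a payoff of 72.94.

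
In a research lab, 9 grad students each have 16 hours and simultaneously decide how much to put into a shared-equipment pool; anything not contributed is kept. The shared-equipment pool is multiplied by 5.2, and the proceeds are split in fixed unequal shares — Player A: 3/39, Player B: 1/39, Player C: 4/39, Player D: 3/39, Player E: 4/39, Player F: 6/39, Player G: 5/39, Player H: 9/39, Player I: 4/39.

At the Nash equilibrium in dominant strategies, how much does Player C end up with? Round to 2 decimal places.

Player j's private return per contributed unit is 5.2 × (j's share). Contributing is weakly dominant for j when that share is at least 1/5.2 = 0.1923, and contributing 0 is dominant otherwise.
Only Player H (9/39) clears that bar, contributing 16; the remaining 8 contribute 0. Total contributed: 16.
Player C keeps 16 and receives 5.2 × 16 × 4/39 = 8.53 from the shared-equipment pool, for a payoff of 24.53.

24.53 hours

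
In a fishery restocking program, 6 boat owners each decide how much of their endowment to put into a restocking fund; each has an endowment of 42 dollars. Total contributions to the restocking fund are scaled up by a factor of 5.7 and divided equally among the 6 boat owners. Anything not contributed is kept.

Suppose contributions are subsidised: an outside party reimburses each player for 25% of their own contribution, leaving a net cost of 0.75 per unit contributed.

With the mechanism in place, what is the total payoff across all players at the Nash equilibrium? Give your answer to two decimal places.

1499.40 dollars

Under the mechanism each unit contributed yields (5.7/6) / 0.75 = 1.2667 back to its contributor per unit of net cost, which exceeds 1, making full contribution the dominant choice for everyone.
At the Nash equilibrium everyone contributes 42. Group total payoff = 6 × (42 × 0.25 + 5.7 × 42) = 1499.40.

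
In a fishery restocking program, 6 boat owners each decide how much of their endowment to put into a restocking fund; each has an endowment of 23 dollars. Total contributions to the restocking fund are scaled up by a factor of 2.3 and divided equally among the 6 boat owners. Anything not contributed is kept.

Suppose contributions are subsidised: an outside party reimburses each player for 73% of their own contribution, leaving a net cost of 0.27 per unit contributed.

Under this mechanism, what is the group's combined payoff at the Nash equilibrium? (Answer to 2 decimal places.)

418.14 dollars

Under the mechanism each unit contributed yields (2.3/6) / 0.27 = 1.4198 back to its contributor per unit of net cost, which exceeds 1, making full contribution the dominant choice for everyone.
So the Nash equilibrium is full contribution by all 6; the group earns 6 × (23 × 0.73 + 2.3 × 23) = 418.14.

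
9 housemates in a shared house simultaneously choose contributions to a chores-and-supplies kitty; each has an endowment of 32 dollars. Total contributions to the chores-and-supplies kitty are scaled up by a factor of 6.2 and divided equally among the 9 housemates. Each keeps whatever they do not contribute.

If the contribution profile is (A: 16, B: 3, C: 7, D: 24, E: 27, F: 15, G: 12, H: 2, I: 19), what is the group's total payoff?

938.00 dollars

Total contributed: 16 + 3 + 7 + 24 + 27 + 15 + 12 + 2 + 19 = 125; total kept: 9 × 32 − 125 = 163.
The chores-and-supplies kitty pays out 6.2 × 125 = 775.00 in aggregate.
Group total = 163 + 775.00 = 938.00.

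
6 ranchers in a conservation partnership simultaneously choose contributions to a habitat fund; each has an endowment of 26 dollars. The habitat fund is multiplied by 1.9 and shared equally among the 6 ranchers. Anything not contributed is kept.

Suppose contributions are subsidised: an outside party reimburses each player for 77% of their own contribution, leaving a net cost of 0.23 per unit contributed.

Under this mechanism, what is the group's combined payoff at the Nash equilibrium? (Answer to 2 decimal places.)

The effective private return per unit is now (1.9/6) / 0.23 = 1.3768 > 1, so every player's dominant strategy flips to full contribution.
So the Nash equilibrium is full contribution by all 6; the group earns 6 × (26 × 0.77 + 1.9 × 26) = 416.52.

416.52 dollars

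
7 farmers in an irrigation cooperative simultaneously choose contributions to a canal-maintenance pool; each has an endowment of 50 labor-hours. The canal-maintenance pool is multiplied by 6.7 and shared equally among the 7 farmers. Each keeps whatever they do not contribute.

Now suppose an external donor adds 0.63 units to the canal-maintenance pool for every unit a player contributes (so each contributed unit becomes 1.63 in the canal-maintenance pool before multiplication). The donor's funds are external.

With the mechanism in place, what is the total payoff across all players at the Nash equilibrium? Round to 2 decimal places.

3822.35 labor-hours

With the mechanism, a contributed unit returns 6.7 × 1.63 / 7 = 1.5601 per unit of net cost to the contributor — now above 1 — so contributing fully is weakly dominant for every player.
At the Nash equilibrium everyone contributes 50. Group total payoff = 6.7 × 1.63 × 350 = 3822.35.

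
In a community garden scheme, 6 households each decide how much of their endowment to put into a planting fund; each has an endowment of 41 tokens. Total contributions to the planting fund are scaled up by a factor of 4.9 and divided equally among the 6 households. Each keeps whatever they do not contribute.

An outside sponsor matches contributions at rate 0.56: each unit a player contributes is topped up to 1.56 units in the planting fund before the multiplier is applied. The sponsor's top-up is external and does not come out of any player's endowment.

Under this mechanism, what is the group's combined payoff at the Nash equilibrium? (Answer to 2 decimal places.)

With the mechanism, a contributed unit returns 4.9 × 1.56 / 6 = 1.2740 per unit of net cost to the contributor — now above 1 — so contributing fully is weakly dominant for every player.
So the Nash equilibrium is full contribution by all 6; the group earns 4.9 × 1.56 × 246 = 1880.42.

1880.42 tokens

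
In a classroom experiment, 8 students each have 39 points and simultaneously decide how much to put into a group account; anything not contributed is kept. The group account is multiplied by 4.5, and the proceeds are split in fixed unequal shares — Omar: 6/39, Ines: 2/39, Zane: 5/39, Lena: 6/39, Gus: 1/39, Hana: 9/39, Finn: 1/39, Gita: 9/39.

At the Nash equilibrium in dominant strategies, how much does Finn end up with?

A player with share s gets back 4.5·s per unit contributed, so full contribution is dominant for anyone with s > 1/4.5 = 0.2222 and zero contribution is dominant for anyone below.
Hana and Gita clear that bar, contributing 39 each; the remaining 6 contribute 0. Total contributed: 78.
Finn keeps 39 and receives 4.5 × 78 × 1/39 = 9.00 from the group account, for a payoff of 48.00.

48.00 points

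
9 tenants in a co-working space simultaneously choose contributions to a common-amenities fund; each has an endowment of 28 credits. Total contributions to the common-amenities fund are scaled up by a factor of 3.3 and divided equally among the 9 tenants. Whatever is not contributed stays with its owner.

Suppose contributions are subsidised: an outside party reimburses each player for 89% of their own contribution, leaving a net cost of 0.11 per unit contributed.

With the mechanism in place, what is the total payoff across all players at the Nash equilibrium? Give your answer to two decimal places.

With the mechanism, a contributed unit returns (3.3/9) / 0.11 = 3.3333 per unit of net cost to the contributor — now above 1 — so contributing fully is weakly dominant for every player.
At the Nash equilibrium everyone contributes 28. Group total payoff = 9 × (28 × 0.89 + 3.3 × 28) = 1055.88.

1055.88 credits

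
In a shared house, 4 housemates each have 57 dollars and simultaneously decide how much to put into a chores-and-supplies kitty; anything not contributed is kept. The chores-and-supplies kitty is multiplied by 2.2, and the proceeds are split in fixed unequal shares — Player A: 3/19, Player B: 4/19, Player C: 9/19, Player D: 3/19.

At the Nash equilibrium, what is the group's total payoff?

For player j, contributing a unit is worthwhile iff 2.2 × (j's share) ≥ 1, i.e. iff j's share is at least 0.4545.
The only share above 0.4545 is Player C's 9/19, contributing 57; the remaining 3 contribute 0. Total contributed: 57.
The chores-and-supplies kitty pays out 2.2 × 57 = 125.40 in total (split across the unequal shares, but the aggregate is all that matters for the group sum).
The 3 free-riders keep 57 each, adding 171. Group total = 171 + 125.40 = 296.40.

296.40 dollars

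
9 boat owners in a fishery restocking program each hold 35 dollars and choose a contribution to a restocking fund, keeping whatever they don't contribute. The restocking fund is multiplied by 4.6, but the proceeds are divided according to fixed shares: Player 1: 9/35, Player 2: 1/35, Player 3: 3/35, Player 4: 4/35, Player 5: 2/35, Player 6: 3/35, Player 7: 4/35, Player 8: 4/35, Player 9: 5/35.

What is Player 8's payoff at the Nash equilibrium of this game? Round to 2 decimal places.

53.40 dollars

Player j's private return per contributed unit is 4.6 × (j's share). Contributing is weakly dominant for j when that share is at least 1/4.6 = 0.2174, and contributing 0 is dominant otherwise.
Only Player 1 (9/35) clears that bar, contributing 35; the remaining 8 contribute 0. Total contributed: 35.
Player 8 keeps 35 and receives 4.6 × 35 × 4/35 = 18.40 from the restocking fund, for a payoff of 53.40.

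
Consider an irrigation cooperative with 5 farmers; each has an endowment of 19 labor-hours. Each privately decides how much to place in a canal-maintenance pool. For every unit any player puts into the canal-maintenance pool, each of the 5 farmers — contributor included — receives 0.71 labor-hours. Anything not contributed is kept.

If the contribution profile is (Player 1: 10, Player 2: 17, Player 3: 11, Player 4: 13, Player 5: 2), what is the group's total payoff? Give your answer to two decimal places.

230.15 labor-hours

Total contributed: 10 + 17 + 11 + 13 + 2 = 53; total kept: 5 × 19 − 53 = 42.
The canal-maintenance pool pays out 0.71 × 5 × 53 = 188.15 in aggregate.
Group total = 42 + 188.15 = 230.15.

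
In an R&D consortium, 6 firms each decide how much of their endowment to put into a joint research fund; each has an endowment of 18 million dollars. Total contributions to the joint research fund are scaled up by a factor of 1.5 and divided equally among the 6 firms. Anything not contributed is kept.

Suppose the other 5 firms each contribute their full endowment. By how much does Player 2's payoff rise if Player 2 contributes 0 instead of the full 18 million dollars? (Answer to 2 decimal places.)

Switching from a contribution of 18 to 0 lets Player 2 keep an extra 18 million dollars, but lowers the joint research fund by 18, which costs Player 2 their own share of that drop: 1.5/6 × 18 = 4.50.
Net gain = 18 − 4.50 = 13.50. The private return per contributed unit (0.2500) is below 1, so free-riding is indeed the best response regardless of what the others do.

13.50 million dollars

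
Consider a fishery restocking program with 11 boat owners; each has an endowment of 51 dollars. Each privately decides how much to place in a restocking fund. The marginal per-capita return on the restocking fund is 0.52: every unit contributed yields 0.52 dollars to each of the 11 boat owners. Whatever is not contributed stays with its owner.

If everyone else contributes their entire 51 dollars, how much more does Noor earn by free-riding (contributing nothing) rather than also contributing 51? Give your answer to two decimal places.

24.48 dollars

Switching from a contribution of 51 to 0 lets Noor keep an extra 51 dollars, but lowers the restocking fund by 51, which costs Noor their own share of that drop: 0.52 × 51 = 26.52.
Net gain = 51 − 26.52 = 24.48. The private return per contributed unit (0.52) is below 1, so free-riding is indeed the best response regardless of what the others do.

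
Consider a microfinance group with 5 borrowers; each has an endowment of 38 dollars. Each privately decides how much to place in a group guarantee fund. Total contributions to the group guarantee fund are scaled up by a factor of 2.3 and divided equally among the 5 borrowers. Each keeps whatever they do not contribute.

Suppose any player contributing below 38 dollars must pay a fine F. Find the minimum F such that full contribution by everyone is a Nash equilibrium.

20.52 dollars

Given the others contribute fully, the best deviation is to contribute 0 (any partial contribution still incurs the fine and gives up units whose private return 0.4600 is below 1).
Deviating from 38 to 0 saves 38 dollars but forfeits the deviator's share of the drop in the group guarantee fund: 2.3/5 × 38 = 17.48.
So the deviation gain is 38 − 17.48 = 20.52, and the fine must be at least 20.52 dollars to wipe it out.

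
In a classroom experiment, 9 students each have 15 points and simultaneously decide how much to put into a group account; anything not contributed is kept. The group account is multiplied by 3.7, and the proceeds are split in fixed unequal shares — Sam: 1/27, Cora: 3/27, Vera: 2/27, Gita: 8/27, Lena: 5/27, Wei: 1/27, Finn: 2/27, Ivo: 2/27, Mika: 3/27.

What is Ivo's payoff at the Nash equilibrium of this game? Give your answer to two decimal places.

Each unit j contributes comes back to j as 3.7 × (j's share), so j prefers to contribute only if that share exceeds 1/3.7 = 0.2703; otherwise keeping the unit dominates.
The only share above 0.2703 is Gita's 8/27, contributing 15; the remaining 8 contribute 0. Total contributed: 15.
Ivo keeps 15 and receives 3.7 × 15 × 2/27 = 4.11 from the group account, for a payoff of 19.11.

19.11 points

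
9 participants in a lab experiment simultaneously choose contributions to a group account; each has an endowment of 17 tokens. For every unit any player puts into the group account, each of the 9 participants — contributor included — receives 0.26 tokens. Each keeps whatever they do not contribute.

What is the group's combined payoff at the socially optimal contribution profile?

358.02 tokens

Each contributed unit returns 2.340 to the group as a whole (0.26 to each of 9 players), which exceeds 1, so the social optimum is full contribution: group total = 2.340 × 153 = 358.02.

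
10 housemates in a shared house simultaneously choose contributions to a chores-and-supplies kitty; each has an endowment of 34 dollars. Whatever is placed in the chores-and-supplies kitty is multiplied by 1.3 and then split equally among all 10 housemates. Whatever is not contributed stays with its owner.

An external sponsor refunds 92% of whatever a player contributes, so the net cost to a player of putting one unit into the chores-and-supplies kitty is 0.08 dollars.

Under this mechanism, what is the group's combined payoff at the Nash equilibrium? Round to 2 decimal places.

With the mechanism, a contributed unit returns (1.3/10) / 0.08 = 1.6250 per unit of net cost to the contributor — now above 1 — so contributing fully is weakly dominant for every player.
So the Nash equilibrium is full contribution by all 10; the group earns 10 × (34 × 0.92 + 1.3 × 34) = 754.80.

754.80 dollars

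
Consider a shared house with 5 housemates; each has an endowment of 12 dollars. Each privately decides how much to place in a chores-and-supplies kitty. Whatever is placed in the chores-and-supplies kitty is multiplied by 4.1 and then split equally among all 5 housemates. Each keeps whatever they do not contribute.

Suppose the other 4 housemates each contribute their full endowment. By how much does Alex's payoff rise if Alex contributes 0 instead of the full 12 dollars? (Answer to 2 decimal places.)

2.16 dollars

Switching from a contribution of 12 to 0 lets Alex keep an extra 12 dollars, but lowers the chores-and-supplies kitty by 12, which costs Alex their own share of that drop: 4.1/5 × 12 = 9.84.
Net gain = 12 − 9.84 = 2.16. The private return per contributed unit (0.8200) is below 1, so free-riding is indeed the best response regardless of what the others do.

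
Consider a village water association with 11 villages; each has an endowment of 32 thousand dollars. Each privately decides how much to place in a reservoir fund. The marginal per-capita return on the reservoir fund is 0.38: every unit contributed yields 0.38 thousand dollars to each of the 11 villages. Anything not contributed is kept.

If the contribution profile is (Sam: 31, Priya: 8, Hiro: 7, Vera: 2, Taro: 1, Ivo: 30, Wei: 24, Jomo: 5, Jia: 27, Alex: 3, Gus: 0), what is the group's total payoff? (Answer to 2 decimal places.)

790.84 thousand dollars

Total contributed: 31 + 8 + 7 + 2 + 1 + 30 + 24 + 5 + 27 + 3 + 0 = 138; total kept: 11 × 32 − 138 = 214.
The reservoir fund pays out 0.38 × 11 × 138 = 576.84 in aggregate.
Group total = 214 + 576.84 = 790.84.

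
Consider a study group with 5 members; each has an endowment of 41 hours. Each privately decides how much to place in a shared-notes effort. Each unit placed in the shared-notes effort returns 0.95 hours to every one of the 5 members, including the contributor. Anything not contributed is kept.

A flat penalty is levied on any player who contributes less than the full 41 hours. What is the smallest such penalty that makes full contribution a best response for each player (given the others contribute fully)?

Given the others contribute fully, the best deviation is to contribute 0 (any partial contribution still incurs the fine and gives up units whose private return 0.95 is below 1).
Deviating from 41 to 0 saves 41 hours but forfeits the deviator's share of the drop in the shared-notes effort: 0.95 × 41 = 38.95.
So the deviation gain is 41 − 38.95 = 2.05, and the fine must be at least 2.05 hours to wipe it out.

2.05 hours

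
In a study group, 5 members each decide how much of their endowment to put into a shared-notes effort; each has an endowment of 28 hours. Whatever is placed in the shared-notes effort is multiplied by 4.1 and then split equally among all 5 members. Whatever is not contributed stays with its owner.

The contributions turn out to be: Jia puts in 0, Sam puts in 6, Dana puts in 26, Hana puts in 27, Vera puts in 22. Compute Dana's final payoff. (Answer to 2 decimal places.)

Total contributed: 0 + 6 + 26 + 27 + 22 = 81.
Each receives 4.1 × 81 / 5 = 66.42 from the shared-notes effort.
Dana keeps 28 − 26 = 2, so Dana's payoff is 2 + 66.42 = 68.42.

68.42 hours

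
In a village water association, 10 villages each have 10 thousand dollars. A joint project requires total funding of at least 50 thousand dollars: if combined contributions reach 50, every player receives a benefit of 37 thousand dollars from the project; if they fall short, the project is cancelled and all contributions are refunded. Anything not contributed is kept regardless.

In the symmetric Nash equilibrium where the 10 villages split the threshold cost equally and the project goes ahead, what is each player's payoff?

42 thousand dollars

Equal share of the threshold: 50/10 = 5.
At this profile no one gains by cutting their contribution: any cut drops the total below 50, the project is cancelled, contributions are refunded, and the deviator ends with 10, which is less than 10 − 5 + 37 = 42. Contributing more than 5 just wastes the excess. So contributing exactly 5 is a best response.
Each player's payoff: 10 − 5 + 37 = 42.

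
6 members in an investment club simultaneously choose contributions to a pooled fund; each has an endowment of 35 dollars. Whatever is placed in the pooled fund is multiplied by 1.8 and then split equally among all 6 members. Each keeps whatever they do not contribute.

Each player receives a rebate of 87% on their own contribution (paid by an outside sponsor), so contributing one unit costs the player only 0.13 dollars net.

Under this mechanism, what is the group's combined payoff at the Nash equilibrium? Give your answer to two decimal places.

560.70 dollars

Under the mechanism each unit contributed yields (1.8/6) / 0.13 = 2.3077 back to its contributor per unit of net cost, which exceeds 1, making full contribution the dominant choice for everyone.
At the Nash equilibrium everyone contributes 35. Group total payoff = 6 × (35 × 0.87 + 1.8 × 35) = 560.70.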